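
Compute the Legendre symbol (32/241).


p = 241 is prime, so compute (32/241) with the reciprocity algorithm (Jacobi-symbol steps: pull out 2s via (2/n), flip via reciprocity, reduce):
  pull out 2: (2/241) = +1  (since 241 mod 8 = 1)
  pull out 2: (2/241) = +1  (since 241 mod 8 = 1)
  pull out 2: (2/241) = +1  (since 241 mod 8 = 1)
  pull out 2: (2/241) = +1  (since 241 mod 8 = 1)
  pull out 2: (2/241) = +1  (since 241 mod 8 = 1)
  (1/241) = 1
Product of signs = 1
(32/241) = 1

1


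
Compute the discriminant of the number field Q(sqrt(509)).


For K = Q(sqrt(d)) with d squarefree: disc(K) = d if d = 1 mod 4, and disc(K) = 4d if d = 2 or 3 mod 4.
Here d = 509, and d mod 4 = 1.
d = 1 mod 4 (O_K = Z[(1+sqrt(d))/2]), so disc(K) = d = 509

509


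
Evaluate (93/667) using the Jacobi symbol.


Compute (93/667) via quadratic reciprocity:
  reciprocity: (93/667) -> +(667/93)
  reduce: (16/93)
  pull out 2: (2/93) = -1  (since 93 mod 8 = 5)
  pull out 2: (2/93) = -1  (since 93 mod 8 = 5)
  pull out 2: (2/93) = -1  (since 93 mod 8 = 5)
  pull out 2: (2/93) = -1  (since 93 mod 8 = 5)
  (1/93) = 1
Product of signs = 1

1


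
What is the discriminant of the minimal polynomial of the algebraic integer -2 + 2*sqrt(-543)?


The element -2 + 2*sqrt(-543) has minimal polynomial:
x^2 + 4*x + 2176
Discriminant = (4)^2 - 4*(2176)
= 16 - 8704
= -8688

-8688


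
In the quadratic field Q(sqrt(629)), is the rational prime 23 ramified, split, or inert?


K = Q(sqrt(629)). Since d mod 4 = 1, disc(K) = 629.
Check p | disc: 629 mod 23 = 8.
p does not divide disc. Compute Legendre symbol (d/p):
8^((23-1)/2) mod 23 = 1
(d/p) = 1, so p splits: (p) = P*P' with e=1, f=1, g=2.
Therefore p is split.

split


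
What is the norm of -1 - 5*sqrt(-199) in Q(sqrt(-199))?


N(a + b*sqrt(d)) = a^2 - d*b^2
= (-1)^2 - (-199)*(-5)^2
= 1 + 4975
= 4976

4976


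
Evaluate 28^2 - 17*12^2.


x^2 - d*y^2
= 28^2 - 17*12^2
= 784 - 2448
= -1664

-1664


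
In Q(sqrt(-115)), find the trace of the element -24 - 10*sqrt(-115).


Tr(a + b*sqrt(d)) = (a + b*sqrt(d)) + (a - b*sqrt(d)) = 2a
= 2 * (-24)
= -48

-48


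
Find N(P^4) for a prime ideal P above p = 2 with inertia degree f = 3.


N(P^a) = p^(a*f)
= 2^(4*3)
= 2^12
= 4096

4096


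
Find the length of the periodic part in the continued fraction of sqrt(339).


Run the CF algorithm for sqrt(339).
a_0 = floor(sqrt(339)) = 18; set m_0=0, q_0=1.
Recurrence: m' = q*a - m,  q' = (d - m'^2)/q,  a' = floor((a_0 + m')/q').
  step 1: m=18, q=15, a=2
  step 2: m=12, q=13, a=2
  step 3: m=14, q=11, a=2
  step 4: m=8, q=25, a=1
  step 5: m=17, q=2, a=17
  step 6: m=17, q=25, a=1
  step 7: m=8, q=11, a=2
  step 8: m=14, q=13, a=2
  step 9: m=12, q=15, a=2
  step 10: m=18, q=1, a=36
a_10 = 2*a_0 = 36, so the period closes here.
sqrt(339) = [18; 2, 2, 2, 1, 17, 1, 2, 2, 2, 36]
Period length = 10

10


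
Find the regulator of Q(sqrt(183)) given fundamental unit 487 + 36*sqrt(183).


epsilon = 487 + 36*sqrt(183)
= 973.9990
R = ln(973.9990)
= 6.8814

6.8814


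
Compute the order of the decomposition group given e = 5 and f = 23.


|D_P| = e * f
= 5 * 23
= 115

115


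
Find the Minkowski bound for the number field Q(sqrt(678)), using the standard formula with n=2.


d = 678, d mod 4 = 2, so disc(K) = 4d = 2712; |disc(K)| = 2712
Real quadratic field, so n = 2, s = r2 = 0, r1 = 2
M = (n!/n^n) * (4/pi)^s * sqrt(|disc(K)|) = (2!/2^2) * (4/pi)^0 * sqrt(2712)
= 0.5 * 1.000000 * 52.076866
= 26.0384

26.0384


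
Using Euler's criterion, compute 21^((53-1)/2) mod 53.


p = 53 is prime and the exponent is (p-1)/2 = 26, so by Euler's criterion 21^26 = (21/53) = +1 or -1 mod 53.
Compute by square-and-multiply:
  26 = 16 + 8 + 2 (binary 11010)
  Repeated squaring mod 53: 21^1 = 21, 21^2 = 17, 21^4 = 24, 21^8 = 46, 21^16 = 49
  21^26 = 21^16 * 21^8 * 21^2 = 49 * 46 * 17 mod 53
    49 * 46 = 2254 = 28 mod 53
    28 * 17 = 476 = 52 mod 53
  21^26 = 52 mod 53
Result 52 = p - 1 = -1 mod 53: 21 is a quadratic non-residue mod 53. As a residue in [0, p-1] the value is 52.
21^26 mod 53 = 52

52


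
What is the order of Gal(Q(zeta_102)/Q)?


|Gal(Q(zeta_102)/Q)| = phi(102)
= 32

32


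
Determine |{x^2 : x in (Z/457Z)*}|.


For prime p, the number of non-zero quadratic residues is (p-1)/2.
= (457-1)/2
= 228

228


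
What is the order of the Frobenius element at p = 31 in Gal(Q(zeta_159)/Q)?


The Frobenius at p in Gal(Q(zeta_n)/Q) = (Z/nZ)* is the class of p, so its order is ord_159(31), the smallest k >= 1 with 31^k = 1 mod 159.
n = 159 = 3 * 53, phi(159) = 104; the order divides phi(n).
Divisors of 104: 1, 2, 4, 8, 13, 26, 52, 104
Repeated squaring mod 159: 31^1 = 31, 31^2 = 7, 31^4 = 49, 31^8 = 16, 31^16 = 97, 31^32 = 28, 31^64 = 148
Test divisors in increasing order:
  k=1: 31^1 = 31 mod 159
  k=2: 31^2 = 7 mod 159
  k=4: 31^4 = 49 mod 159
  k=8: 31^8 = 16 mod 159
  k=13: 31^13 = 16 * 49 * 31 = 136 mod 159
  k=26: 31^26 = 97 * 16 * 7 = 52 mod 159
  k=52: 31^52 = 28 * 97 * 49 = 1 mod 159  <- first divisor giving 1
Order = 52

52


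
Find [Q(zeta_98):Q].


The degree equals Euler's totient phi(98).
98 = 2 * 7^2
phi(98) = 42

42


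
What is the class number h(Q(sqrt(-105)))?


K = Q(sqrt(-105)). d mod 4 = 3, so D = disc(K) = 4d = -420
h(K) equals the number of primitive reduced positive-definite forms (a, b, c) = a*x^2 + b*x*y + c*y^2 with b^2 - 4ac = D,
where reduced means |b| <= a <= c, with b >= 0 whenever |b| = a or a = c, and primitive means gcd(a, b, c) = 1.
Reduced forces 3a^2 <= |D| = 420, so 1 <= a <= 11; b must have the parity of D, and c = (b^2 - D)/(4a) must be an integer >= a.
Enumerate a = 1..11, b in [-a, a]:
  a=1: (1, 0, 105)  [1]
  a=2: (2, 2, 53)  [1]
  a=3: (3, 0, 35)  [1]
  a=4: none
  a=5: (5, 0, 21)  [1]
  a=6: (6, 6, 19)  [1]
  a=7: (7, 0, 15)  [1]
  a=8..9: none
  a=10: (10, 10, 13)  [1]
  a=11: (11, 8, 11)  [1]
Total reduced forms: 1 + 1 + 1 + 1 + 1 + 1 + 1 + 1 = 8
h = 8

8


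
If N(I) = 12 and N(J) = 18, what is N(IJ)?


N(IJ) = N(I) * N(J)
= 12 * 18
= 216

216


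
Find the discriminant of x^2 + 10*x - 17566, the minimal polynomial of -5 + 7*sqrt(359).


The element -5 + 7*sqrt(359) has minimal polynomial:
x^2 + 10*x - 17566
Discriminant = (10)^2 - 4*(-17566)
= 100 + 70264
= 70364

70364


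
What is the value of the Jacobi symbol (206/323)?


Compute (206/323) via quadratic reciprocity:
  pull out 2: (2/323) = -1  (since 323 mod 8 = 3)
  reciprocity: (103/323) -> -(323/103)
  reduce: (14/103)
  pull out 2: (2/103) = +1  (since 103 mod 8 = 7)
  reciprocity: (7/103) -> -(103/7)
  reduce: (5/7)
  reciprocity: (5/7) -> +(7/5)
  reduce: (2/5)
  pull out 2: (2/5) = -1  (since 5 mod 8 = 5)
  (1/5) = 1
Product of signs = 1

1


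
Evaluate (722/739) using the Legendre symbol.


p = 739 is prime, so compute (722/739) with the reciprocity algorithm (Jacobi-symbol steps: pull out 2s via (2/n), flip via reciprocity, reduce):
  pull out 2: (2/739) = -1  (since 739 mod 8 = 3)
  reciprocity: (361/739) -> +(739/361)
  reduce: (17/361)
  reciprocity: (17/361) -> +(361/17)
  reduce: (4/17)
  pull out 2: (2/17) = +1  (since 17 mod 8 = 1)
  pull out 2: (2/17) = +1  (since 17 mod 8 = 1)
  (1/17) = 1
Product of signs = -1
(722/739) = -1

-1


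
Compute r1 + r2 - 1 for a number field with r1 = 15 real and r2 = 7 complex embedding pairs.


By Dirichlet's unit theorem:
rank = r1 + r2 - 1
= 15 + 7 - 1
= 21

21


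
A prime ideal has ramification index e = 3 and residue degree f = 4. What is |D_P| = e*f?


|D_P| = e * f
= 3 * 4
= 12

12


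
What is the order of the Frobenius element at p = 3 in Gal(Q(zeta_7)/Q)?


The Frobenius at p in Gal(Q(zeta_n)/Q) = (Z/nZ)* is the class of p, so its order is ord_7(3), the smallest k >= 1 with 3^k = 1 mod 7.
n = 7 = 7, phi(7) = 6; the order divides phi(n).
Divisors of 6: 1, 2, 3, 6
Repeated squaring mod 7: 3^1 = 3, 3^2 = 2, 3^4 = 4
Test divisors in increasing order:
  k=1: 3^1 = 3 mod 7
  k=2: 3^2 = 2 mod 7
  k=3: 3^3 = 2 * 3 = 6 mod 7
  k=6: 3^6 = 4 * 2 = 1 mod 7  <- first divisor giving 1
Order = 6

6


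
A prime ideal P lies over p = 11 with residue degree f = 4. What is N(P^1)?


N(P^a) = p^(a*f)
= 11^(1*4)
= 11^4
= 14641

14641


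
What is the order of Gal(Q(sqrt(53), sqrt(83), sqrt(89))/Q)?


The 3 square roots of distinct primes are multiplicatively independent over Q,
so [K:Q] = 2^3 and Gal(K/Q) is isomorphic to (Z/2Z)^3.
|Gal| = 2^3 = 8

8


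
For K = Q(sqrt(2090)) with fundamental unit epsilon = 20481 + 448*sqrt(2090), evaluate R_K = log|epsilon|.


epsilon = 20481 + 448*sqrt(2090)
= 40962.0000
R = ln(40962.0000)
= 10.6204

10.6204


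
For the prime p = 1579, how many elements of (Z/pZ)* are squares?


For prime p, the number of non-zero quadratic residues is (p-1)/2.
= (1579-1)/2
= 789

789


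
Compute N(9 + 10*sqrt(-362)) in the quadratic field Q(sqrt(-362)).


N(a + b*sqrt(d)) = a^2 - d*b^2
= (9)^2 - (-362)*(10)^2
= 81 + 36200
= 36281

36281


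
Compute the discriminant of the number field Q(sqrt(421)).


For K = Q(sqrt(d)) with d squarefree: disc(K) = d if d = 1 mod 4, and disc(K) = 4d if d = 2 or 3 mod 4.
Here d = 421, and d mod 4 = 1.
d = 1 mod 4 (O_K = Z[(1+sqrt(d))/2]), so disc(K) = d = 421

421


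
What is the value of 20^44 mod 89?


p = 89 is prime and the exponent is (p-1)/2 = 44, so by Euler's criterion 20^44 = (20/89) = +1 or -1 mod 89.
Compute by square-and-multiply:
  44 = 32 + 8 + 4 (binary 101100)
  Repeated squaring mod 89: 20^1 = 20, 20^2 = 44, 20^4 = 67, 20^8 = 39, 20^16 = 8, 20^32 = 64
  20^44 = 20^32 * 20^8 * 20^4 = 64 * 39 * 67 mod 89
    64 * 39 = 2496 = 4 mod 89
    4 * 67 = 268 = 1 mod 89
  20^44 = 1 mod 89
Result 1: 20 is a quadratic residue mod 89.
20^44 mod 89 = 1

1


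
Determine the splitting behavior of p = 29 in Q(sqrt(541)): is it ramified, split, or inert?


K = Q(sqrt(541)). Since d mod 4 = 1, disc(K) = 541.
Check p | disc: 541 mod 29 = 19.
p does not divide disc. Compute Legendre symbol (d/p):
19^((29-1)/2) mod 29 = -1
(d/p) = -1, so p is inert: (p) stays prime with e=1, f=2, g=1.
Therefore p is inert.

inert


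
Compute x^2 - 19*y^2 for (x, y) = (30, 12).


x^2 - d*y^2
= 30^2 - 19*12^2
= 900 - 2736
= -1836

-1836


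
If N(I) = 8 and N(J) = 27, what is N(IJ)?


N(IJ) = N(I) * N(J)
= 8 * 27
= 216

216


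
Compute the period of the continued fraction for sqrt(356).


Run the CF algorithm for sqrt(356).
a_0 = floor(sqrt(356)) = 18; set m_0=0, q_0=1.
Recurrence: m' = q*a - m,  q' = (d - m'^2)/q,  a' = floor((a_0 + m')/q').
  step 1: m=18, q=32, a=1
  step 2: m=14, q=5, a=6
  step 3: m=16, q=20, a=1
  step 4: m=4, q=17, a=1
  step 5: m=13, q=11, a=2
  step 6: m=9, q=25, a=1
  step 7: m=16, q=4, a=8
  step 8: m=16, q=25, a=1
  step 9: m=9, q=11, a=2
  step 10: m=13, q=17, a=1
  step 11: m=4, q=20, a=1
  step 12: m=16, q=5, a=6
  step 13: m=14, q=32, a=1
  step 14: m=18, q=1, a=36
a_14 = 2*a_0 = 36, so the period closes here.
sqrt(356) = [18; 1, 6, 1, 1, 2, 1, 8, 1, 2, 1, 1, 6, 1, 36]
Period length = 14

14


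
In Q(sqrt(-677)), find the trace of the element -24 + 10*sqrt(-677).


Tr(a + b*sqrt(d)) = (a + b*sqrt(d)) + (a - b*sqrt(d)) = 2a
= 2 * (-24)
= -48

-48


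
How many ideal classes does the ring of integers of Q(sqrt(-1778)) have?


K = Q(sqrt(-1778)). d mod 4 = 2, so D = disc(K) = 4d = -7112
h(K) equals the number of primitive reduced positive-definite forms (a, b, c) = a*x^2 + b*x*y + c*y^2 with b^2 - 4ac = D,
where reduced means |b| <= a <= c, with b >= 0 whenever |b| = a or a = c, and primitive means gcd(a, b, c) = 1.
Reduced forces 3a^2 <= |D| = 7112, so 1 <= a <= 48; b must have the parity of D, and c = (b^2 - D)/(4a) must be an integer >= a.
Enumerate a = 1..48, b in [-a, a]:
  a=1: (1, 0, 1778)  [1]
  a=2: (2, 0, 889)  [1]
  a=3: (3, -2, 593), (3, 2, 593)  [2]
  a=4..5: none
  a=6: (6, -4, 297), (6, 4, 297)  [2]
  a=7: (7, 0, 254)  [1]
  a=8: none
  a=9: (9, -4, 198), (9, 4, 198)  [2]
  a=10: none
  a=11: (11, -4, 162), (11, 4, 162)  [2]
  a=12: none
  a=13: (13, -8, 138), (13, 8, 138)  [2]
  a=14: (14, 0, 127)  [1]
  a=15..17: none
  a=18: (18, -4, 99), (18, 4, 99)  [2]
  a=19..20: none
  a=21: (21, -14, 87), (21, 14, 87)  [2]
  a=22: (22, -4, 81), (22, 4, 81)  [2]
  a=23: (23, -8, 78), (23, 8, 78)  [2]
  a=24..25: none
  a=26: (26, -8, 69), (26, 8, 69)  [2]
  a=27: (27, -4, 66), (27, 4, 66)  [2]
  a=28: none
  a=29: (29, -14, 63), (29, 14, 63)  [2]
  a=30: none
  a=31: (31, -24, 62), (31, 24, 62)  [2]
  a=32: none
  a=33: (33, -26, 59), (33, -4, 54), (33, 4, 54), (33, 26, 59)  [4]
  a=34..38: none
  a=39: (39, -34, 53), (39, -8, 46), (39, 8, 46), (39, 34, 53)  [4]
  a=40..41: none
  a=42: (42, -28, 47), (42, 28, 47)  [2]
  a=43..48: none
Total reduced forms: 1 + 1 + 2 + 2 + 1 + 2 + 2 + 2 + 1 + 2 + 2 + 2 + 2 + 2 + 2 + 2 + 2 + 4 + 4 + 2 = 40
h = 40

40


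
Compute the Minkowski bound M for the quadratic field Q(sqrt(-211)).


d = -211, d mod 4 = 1, so disc(K) = d = -211; |disc(K)| = 211
Imaginary quadratic field, so n = 2, s = r2 = 1, r1 = 0
M = (n!/n^n) * (4/pi)^s * sqrt(|disc(K)|) = (2!/2^2) * (4/pi)^1 * sqrt(211)
= 0.5 * 1.273240 * 14.525839
= 9.2474

9.2474


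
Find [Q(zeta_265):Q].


The degree equals Euler's totient phi(265).
265 = 5 * 53
phi(265) = 208

208


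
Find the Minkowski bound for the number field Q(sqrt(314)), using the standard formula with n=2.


d = 314, d mod 4 = 2, so disc(K) = 4d = 1256; |disc(K)| = 1256
Real quadratic field, so n = 2, s = r2 = 0, r1 = 2
M = (n!/n^n) * (4/pi)^s * sqrt(|disc(K)|) = (2!/2^2) * (4/pi)^0 * sqrt(1256)
= 0.5 * 1.000000 * 35.440090
= 17.7200

17.7200


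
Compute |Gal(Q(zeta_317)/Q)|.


|Gal(Q(zeta_317)/Q)| = phi(317)
= 316

316


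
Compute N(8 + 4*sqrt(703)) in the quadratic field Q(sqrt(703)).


N(a + b*sqrt(d)) = a^2 - d*b^2
= (8)^2 - (703)*(4)^2
= 64 - 11248
= -11184

-11184


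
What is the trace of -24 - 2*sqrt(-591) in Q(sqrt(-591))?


Tr(a + b*sqrt(d)) = (a + b*sqrt(d)) + (a - b*sqrt(d)) = 2a
= 2 * (-24)
= -48

-48


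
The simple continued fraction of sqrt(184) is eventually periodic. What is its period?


Run the CF algorithm for sqrt(184).
a_0 = floor(sqrt(184)) = 13; set m_0=0, q_0=1.
Recurrence: m' = q*a - m,  q' = (d - m'^2)/q,  a' = floor((a_0 + m')/q').
  step 1: m=13, q=15, a=1
  step 2: m=2, q=12, a=1
  step 3: m=10, q=7, a=3
  step 4: m=11, q=9, a=2
  step 5: m=7, q=15, a=1
  step 6: m=8, q=8, a=2
  step 7: m=8, q=15, a=1
  step 8: m=7, q=9, a=2
  step 9: m=11, q=7, a=3
  step 10: m=10, q=12, a=1
  step 11: m=2, q=15, a=1
  step 12: m=13, q=1, a=26
a_12 = 2*a_0 = 26, so the period closes here.
sqrt(184) = [13; 1, 1, 3, 2, 1, 2, 1, 2, 3, 1, 1, 26]
Period length = 12

12


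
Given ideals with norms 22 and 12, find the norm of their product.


N(IJ) = N(I) * N(J)
= 22 * 12
= 264

264


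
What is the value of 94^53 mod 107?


p = 107 is prime and the exponent is (p-1)/2 = 53, so by Euler's criterion 94^53 = (94/107) = +1 or -1 mod 107.
Compute by square-and-multiply:
  53 = 32 + 16 + 4 + 1 (binary 110101)
  Repeated squaring mod 107: 94^1 = 94, 94^2 = 62, 94^4 = 99, 94^8 = 64, 94^16 = 30, 94^32 = 44
  94^53 = 94^32 * 94^16 * 94^4 * 94^1 = 44 * 30 * 99 * 94 mod 107
    44 * 30 = 1320 = 36 mod 107
    36 * 99 = 3564 = 33 mod 107
    33 * 94 = 3102 = 106 mod 107
  94^53 = 106 mod 107
Result 106 = p - 1 = -1 mod 107: 94 is a quadratic non-residue mod 107. As a residue in [0, p-1] the value is 106.
94^53 mod 107 = 106

106


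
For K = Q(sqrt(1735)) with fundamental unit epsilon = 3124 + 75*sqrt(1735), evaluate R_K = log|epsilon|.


epsilon = 3124 + 75*sqrt(1735)
= 6247.9998
R = ln(6247.9998)
= 8.7400

8.7400


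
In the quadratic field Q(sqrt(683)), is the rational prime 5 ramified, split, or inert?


K = Q(sqrt(683)). Since d mod 4 = 3, disc(K) = 2732.
Check p | disc: 2732 mod 5 = 2.
p does not divide disc. Compute Legendre symbol (d/p):
3^((5-1)/2) mod 5 = -1
(d/p) = -1, so p is inert: (p) stays prime with e=1, f=2, g=1.
Therefore p is inert.

inert


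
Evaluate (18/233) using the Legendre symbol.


p = 233 is prime, so compute (18/233) with the reciprocity algorithm (Jacobi-symbol steps: pull out 2s via (2/n), flip via reciprocity, reduce):
  pull out 2: (2/233) = +1  (since 233 mod 8 = 1)
  reciprocity: (9/233) -> +(233/9)
  reduce: (8/9)
  pull out 2: (2/9) = +1  (since 9 mod 8 = 1)
  pull out 2: (2/9) = +1  (since 9 mod 8 = 1)
  pull out 2: (2/9) = +1  (since 9 mod 8 = 1)
  (1/9) = 1
Product of signs = 1
(18/233) = 1

1


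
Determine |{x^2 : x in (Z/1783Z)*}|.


For prime p, the number of non-zero quadratic residues is (p-1)/2.
= (1783-1)/2
= 891

891


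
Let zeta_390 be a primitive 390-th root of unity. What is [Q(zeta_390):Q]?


The degree equals Euler's totient phi(390).
390 = 2 * 3 * 5 * 13
phi(390) = 96

96


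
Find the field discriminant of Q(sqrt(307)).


For K = Q(sqrt(d)) with d squarefree: disc(K) = d if d = 1 mod 4, and disc(K) = 4d if d = 2 or 3 mod 4.
Here d = 307, and d mod 4 = 3.
d = 3 mod 4, not 1 (O_K = Z[sqrt(d)]), so disc(K) = 4d = 4 * (307) = 1228

1228


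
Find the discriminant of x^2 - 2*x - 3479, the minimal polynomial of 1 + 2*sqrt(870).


The element 1 + 2*sqrt(870) has minimal polynomial:
x^2 - 2*x - 3479
Discriminant = (-2)^2 - 4*(-3479)
= 4 + 13916
= 13920

13920


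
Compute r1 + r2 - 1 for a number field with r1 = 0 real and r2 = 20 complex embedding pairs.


By Dirichlet's unit theorem:
rank = r1 + r2 - 1
= 0 + 20 - 1
= 19

19


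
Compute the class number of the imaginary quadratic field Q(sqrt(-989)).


K = Q(sqrt(-989)). d mod 4 = 3, so D = disc(K) = 4d = -3956
h(K) equals the number of primitive reduced positive-definite forms (a, b, c) = a*x^2 + b*x*y + c*y^2 with b^2 - 4ac = D,
where reduced means |b| <= a <= c, with b >= 0 whenever |b| = a or a = c, and primitive means gcd(a, b, c) = 1.
Reduced forces 3a^2 <= |D| = 3956, so 1 <= a <= 36; b must have the parity of D, and c = (b^2 - D)/(4a) must be an integer >= a.
Enumerate a = 1..36, b in [-a, a]:
  a=1: (1, 0, 989)  [1]
  a=2: (2, 2, 495)  [1]
  a=3: (3, -2, 330), (3, 2, 330)  [2]
  a=4: none
  a=5: (5, -2, 198), (5, 2, 198)  [2]
  a=6: (6, -2, 165), (6, 2, 165)  [2]
  a=7..8: none
  a=9: (9, -2, 110), (9, 2, 110)  [2]
  a=10: (10, -2, 99), (10, 2, 99)  [2]
  a=11: (11, -2, 90), (11, 2, 90)  [2]
  a=12: none
  a=13: (13, -10, 78), (13, 10, 78)  [2]
  a=14: none
  a=15: (15, -8, 67), (15, -2, 66), (15, 2, 66), (15, 8, 67)  [4]
  a=16..17: none
  a=18: (18, -2, 55), (18, 2, 55)  [2]
  a=19..21: none
  a=22: (22, -2, 45), (22, 2, 45)  [2]
  a=23: (23, 0, 43)  [1]
  a=24: none
  a=25: (25, -12, 41), (25, 12, 41)  [2]
  a=26: (26, -10, 39), (26, 10, 39)  [2]
  a=27: (27, -16, 39), (27, 16, 39)  [2]
  a=28..29: none
  a=30: (30, -22, 37), (30, -2, 33), (30, 2, 33), (30, 22, 37)  [4]
  a=31..32: none
  a=33: (33, 20, 33)  [1]
  a=34..36: none
Total reduced forms: 1 + 1 + 2 + 2 + 2 + 2 + 2 + 2 + 2 + 4 + 2 + 2 + 1 + 2 + 2 + 2 + 4 + 1 = 36
h = 36

36


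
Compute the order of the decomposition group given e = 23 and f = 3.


|D_P| = e * f
= 23 * 3
= 69

69


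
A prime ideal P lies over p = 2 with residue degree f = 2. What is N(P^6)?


N(P^a) = p^(a*f)
= 2^(6*2)
= 2^12
= 4096

4096


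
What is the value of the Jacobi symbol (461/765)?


Compute (461/765) via quadratic reciprocity:
  reciprocity: (461/765) -> +(765/461)
  reduce: (304/461)
  pull out 2: (2/461) = -1  (since 461 mod 8 = 5)
  pull out 2: (2/461) = -1  (since 461 mod 8 = 5)
  pull out 2: (2/461) = -1  (since 461 mod 8 = 5)
  pull out 2: (2/461) = -1  (since 461 mod 8 = 5)
  reciprocity: (19/461) -> +(461/19)
  reduce: (5/19)
  reciprocity: (5/19) -> +(19/5)
  reduce: (4/5)
  pull out 2: (2/5) = -1  (since 5 mod 8 = 5)
  pull out 2: (2/5) = -1  (since 5 mod 8 = 5)
  (1/5) = 1
Product of signs = 1

1


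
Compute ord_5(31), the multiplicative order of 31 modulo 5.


We want ord_5(31), the smallest k >= 1 with 31^k = 1 mod 5.
n = 5 = 5, phi(5) = 4; the order divides phi(n).
Divisors of 4: 1, 2, 4
Repeated squaring mod 5: 31^1 = 1, 31^2 = 1, 31^4 = 1
Test divisors in increasing order:
  k=1: 31^1 = 1 mod 5  <- first divisor giving 1
Order = 1

1


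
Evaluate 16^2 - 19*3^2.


x^2 - d*y^2
= 16^2 - 19*3^2
= 256 - 171
= 85

85


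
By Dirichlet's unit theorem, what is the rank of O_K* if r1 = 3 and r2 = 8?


By Dirichlet's unit theorem:
rank = r1 + r2 - 1
= 3 + 8 - 1
= 10

10


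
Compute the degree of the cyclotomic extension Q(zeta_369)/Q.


The degree equals Euler's totient phi(369).
369 = 3^2 * 41
phi(369) = 240

240


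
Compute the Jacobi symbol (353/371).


Compute (353/371) via quadratic reciprocity:
  reciprocity: (353/371) -> +(371/353)
  reduce: (18/353)
  pull out 2: (2/353) = +1  (since 353 mod 8 = 1)
  reciprocity: (9/353) -> +(353/9)
  reduce: (2/9)
  pull out 2: (2/9) = +1  (since 9 mod 8 = 1)
  (1/9) = 1
Product of signs = 1

1


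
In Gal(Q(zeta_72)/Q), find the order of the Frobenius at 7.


The Frobenius at p in Gal(Q(zeta_n)/Q) = (Z/nZ)* is the class of p, so its order is ord_72(7), the smallest k >= 1 with 7^k = 1 mod 72.
n = 72 = 2^3 * 3^2, phi(72) = 24; the order divides phi(n).
Divisors of 24: 1, 2, 3, 4, 6, 8, 12, 24
Repeated squaring mod 72: 7^1 = 7, 7^2 = 49, 7^4 = 25, 7^8 = 49, 7^16 = 25
Test divisors in increasing order:
  k=1: 7^1 = 7 mod 72
  k=2: 7^2 = 49 mod 72
  k=3: 7^3 = 49 * 7 = 55 mod 72
  k=4: 7^4 = 25 mod 72
  k=6: 7^6 = 25 * 49 = 1 mod 72  <- first divisor giving 1
Order = 6

6


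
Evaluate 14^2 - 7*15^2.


x^2 - d*y^2
= 14^2 - 7*15^2
= 196 - 1575
= -1379

-1379


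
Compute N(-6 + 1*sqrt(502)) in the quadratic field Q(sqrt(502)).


N(a + b*sqrt(d)) = a^2 - d*b^2
= (-6)^2 - (502)*(1)^2
= 36 - 502
= -466

-466


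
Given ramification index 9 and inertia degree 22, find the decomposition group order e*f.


|D_P| = e * f
= 9 * 22
= 198

198


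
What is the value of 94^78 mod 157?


p = 157 is prime and the exponent is (p-1)/2 = 78, so by Euler's criterion 94^78 = (94/157) = +1 or -1 mod 157.
Compute by square-and-multiply:
  78 = 64 + 8 + 4 + 2 (binary 1001110)
  Repeated squaring mod 157: 94^1 = 94, 94^2 = 44, 94^4 = 52, 94^8 = 35, 94^16 = 126, 94^32 = 19, 94^64 = 47
  94^78 = 94^64 * 94^8 * 94^4 * 94^2 = 47 * 35 * 52 * 44 mod 157
    47 * 35 = 1645 = 75 mod 157
    75 * 52 = 3900 = 132 mod 157
    132 * 44 = 5808 = 156 mod 157
  94^78 = 156 mod 157
Result 156 = p - 1 = -1 mod 157: 94 is a quadratic non-residue mod 157. As a residue in [0, p-1] the value is 156.
94^78 mod 157 = 156

156


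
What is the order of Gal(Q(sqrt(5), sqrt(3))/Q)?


The 2 square roots of distinct primes are multiplicatively independent over Q,
so [K:Q] = 2^2 and Gal(K/Q) is isomorphic to (Z/2Z)^2.
|Gal| = 2^2 = 4

4


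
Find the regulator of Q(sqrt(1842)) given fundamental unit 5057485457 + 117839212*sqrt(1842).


epsilon = 5057485457 + 117839212*sqrt(1842)
= 1.0115e+10
R = ln(1.0115e+10)
= 23.0373

23.0373


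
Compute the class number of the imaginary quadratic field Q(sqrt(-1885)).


K = Q(sqrt(-1885)). d mod 4 = 3, so D = disc(K) = 4d = -7540
h(K) equals the number of primitive reduced positive-definite forms (a, b, c) = a*x^2 + b*x*y + c*y^2 with b^2 - 4ac = D,
where reduced means |b| <= a <= c, with b >= 0 whenever |b| = a or a = c, and primitive means gcd(a, b, c) = 1.
Reduced forces 3a^2 <= |D| = 7540, so 1 <= a <= 50; b must have the parity of D, and c = (b^2 - D)/(4a) must be an integer >= a.
Enumerate a = 1..50, b in [-a, a]:
  a=1: (1, 0, 1885)  [1]
  a=2: (2, 2, 943)  [1]
  a=3..4: none
  a=5: (5, 0, 377)  [1]
  a=6..9: none
  a=10: (10, 10, 191)  [1]
  a=11..12: none
  a=13: (13, 0, 145)  [1]
  a=14..16: none
  a=17: (17, -12, 113), (17, 12, 113)  [2]
  a=18..22: none
  a=23: (23, -2, 82), (23, 2, 82)  [2]
  a=24..25: none
  a=26: (26, 26, 79)  [1]
  a=27..28: none
  a=29: (29, 0, 65)  [1]
  a=30..33: none
  a=34: (34, -22, 59), (34, 22, 59)  [2]
  a=35..40: none
  a=41: (41, -2, 46), (41, 2, 46)  [2]
  a=42..46: none
  a=47: (47, 36, 47)  [1]
  a=48..50: none
Total reduced forms: 1 + 1 + 1 + 1 + 1 + 2 + 2 + 1 + 1 + 2 + 2 + 1 = 16
h = 16

16


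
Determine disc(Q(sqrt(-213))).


For K = Q(sqrt(d)) with d squarefree: disc(K) = d if d = 1 mod 4, and disc(K) = 4d if d = 2 or 3 mod 4.
Here d = -213, and d mod 4 = 3.
d = 3 mod 4, not 1 (O_K = Z[sqrt(d)]), so disc(K) = 4d = 4 * (-213) = -852

-852


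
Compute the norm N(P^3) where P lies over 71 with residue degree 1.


N(P^a) = p^(a*f)
= 71^(3*1)
= 71^3
= 357911

357911


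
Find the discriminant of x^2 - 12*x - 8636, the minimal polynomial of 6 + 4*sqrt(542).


The element 6 + 4*sqrt(542) has minimal polynomial:
x^2 - 12*x - 8636
Discriminant = (-12)^2 - 4*(-8636)
= 144 + 34544
= 34688

34688


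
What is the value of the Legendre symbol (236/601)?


p = 601 is prime, so compute (236/601) with the reciprocity algorithm (Jacobi-symbol steps: pull out 2s via (2/n), flip via reciprocity, reduce):
  pull out 2: (2/601) = +1  (since 601 mod 8 = 1)
  pull out 2: (2/601) = +1  (since 601 mod 8 = 1)
  reciprocity: (59/601) -> +(601/59)
  reduce: (11/59)
  reciprocity: (11/59) -> -(59/11)
  reduce: (4/11)
  pull out 2: (2/11) = -1  (since 11 mod 8 = 3)
  pull out 2: (2/11) = -1  (since 11 mod 8 = 3)
  (1/11) = 1
Product of signs = -1
(236/601) = -1

-1


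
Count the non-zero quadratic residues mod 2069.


For prime p, the number of non-zero quadratic residues is (p-1)/2.
= (2069-1)/2
= 1034

1034


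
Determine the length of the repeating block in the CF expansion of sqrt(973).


Run the CF algorithm for sqrt(973).
a_0 = floor(sqrt(973)) = 31; set m_0=0, q_0=1.
Recurrence: m' = q*a - m,  q' = (d - m'^2)/q,  a' = floor((a_0 + m')/q').
  step 1: m=31, q=12, a=5
  step 2: m=29, q=11, a=5
  step 3: m=26, q=27, a=2
  step 4: m=28, q=7, a=8
  step 5: m=28, q=27, a=2
  step 6: m=26, q=11, a=5
  step 7: m=29, q=12, a=5
  step 8: m=31, q=1, a=62
a_8 = 2*a_0 = 62, so the period closes here.
sqrt(973) = [31; 5, 5, 2, 8, 2, 5, 5, 62]
Period length = 8

8


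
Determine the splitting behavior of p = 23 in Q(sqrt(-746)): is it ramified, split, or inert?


K = Q(sqrt(-746)). Since d mod 4 = 2, disc(K) = -2984.
Check p | disc: -2984 mod 23 = 6.
p does not divide disc. Compute Legendre symbol (d/p):
13^((23-1)/2) mod 23 = 1
(d/p) = 1, so p splits: (p) = P*P' with e=1, f=1, g=2.
Therefore p is split.

split


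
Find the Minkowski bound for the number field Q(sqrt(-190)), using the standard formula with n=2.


d = -190, d mod 4 = 2, so disc(K) = 4d = -760; |disc(K)| = 760
Imaginary quadratic field, so n = 2, s = r2 = 1, r1 = 0
M = (n!/n^n) * (4/pi)^s * sqrt(|disc(K)|) = (2!/2^2) * (4/pi)^1 * sqrt(760)
= 0.5 * 1.273240 * 27.568098
= 17.5504

17.5504


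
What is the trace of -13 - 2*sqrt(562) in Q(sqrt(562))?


Tr(a + b*sqrt(d)) = (a + b*sqrt(d)) + (a - b*sqrt(d)) = 2a
= 2 * (-13)
= -26

-26


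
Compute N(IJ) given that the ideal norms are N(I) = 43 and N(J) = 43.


N(IJ) = N(I) * N(J)
= 43 * 43
= 1849

1849


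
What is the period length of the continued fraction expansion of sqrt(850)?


Run the CF algorithm for sqrt(850).
a_0 = floor(sqrt(850)) = 29; set m_0=0, q_0=1.
Recurrence: m' = q*a - m,  q' = (d - m'^2)/q,  a' = floor((a_0 + m')/q').
  step 1: m=29, q=9, a=6
  step 2: m=25, q=25, a=2
  step 3: m=25, q=9, a=6
  step 4: m=29, q=1, a=58
a_4 = 2*a_0 = 58, so the period closes here.
sqrt(850) = [29; 6, 2, 6, 58]
Period length = 4

4


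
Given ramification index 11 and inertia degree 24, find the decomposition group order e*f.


|D_P| = e * f
= 11 * 24
= 264

264


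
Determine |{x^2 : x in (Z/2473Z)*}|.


For prime p, the number of non-zero quadratic residues is (p-1)/2.
= (2473-1)/2
= 1236

1236


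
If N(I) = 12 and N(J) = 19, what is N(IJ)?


N(IJ) = N(I) * N(J)
= 12 * 19
= 228

228


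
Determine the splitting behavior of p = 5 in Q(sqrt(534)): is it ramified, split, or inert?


K = Q(sqrt(534)). Since d mod 4 = 2, disc(K) = 2136.
Check p | disc: 2136 mod 5 = 1.
p does not divide disc. Compute Legendre symbol (d/p):
4^((5-1)/2) mod 5 = 1
(d/p) = 1, so p splits: (p) = P*P' with e=1, f=1, g=2.
Therefore p is split.

split


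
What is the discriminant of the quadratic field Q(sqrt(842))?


For K = Q(sqrt(d)) with d squarefree: disc(K) = d if d = 1 mod 4, and disc(K) = 4d if d = 2 or 3 mod 4.
Here d = 842, and d mod 4 = 2.
d = 2 mod 4, not 1 (O_K = Z[sqrt(d)]), so disc(K) = 4d = 4 * (842) = 3368

3368


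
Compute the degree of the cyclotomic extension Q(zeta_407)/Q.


The degree equals Euler's totient phi(407).
407 = 11 * 37
phi(407) = 360

360


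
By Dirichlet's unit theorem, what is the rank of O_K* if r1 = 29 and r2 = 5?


By Dirichlet's unit theorem:
rank = r1 + r2 - 1
= 29 + 5 - 1
= 33

33


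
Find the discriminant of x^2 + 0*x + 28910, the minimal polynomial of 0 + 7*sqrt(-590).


The element 0 + 7*sqrt(-590) has minimal polynomial:
x^2 + 0*x + 28910
Discriminant = (0)^2 - 4*(28910)
= 0 - 115640
= -115640

-115640


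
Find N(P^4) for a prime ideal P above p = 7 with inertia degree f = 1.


N(P^a) = p^(a*f)
= 7^(4*1)
= 7^4
= 2401

2401


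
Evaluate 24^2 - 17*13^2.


x^2 - d*y^2
= 24^2 - 17*13^2
= 576 - 2873
= -2297

-2297


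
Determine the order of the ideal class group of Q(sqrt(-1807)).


K = Q(sqrt(-1807)). d mod 4 = 1, so D = disc(K) = d = -1807
h(K) equals the number of primitive reduced positive-definite forms (a, b, c) = a*x^2 + b*x*y + c*y^2 with b^2 - 4ac = D,
where reduced means |b| <= a <= c, with b >= 0 whenever |b| = a or a = c, and primitive means gcd(a, b, c) = 1.
Reduced forces 3a^2 <= |D| = 1807, so 1 <= a <= 24; b must have the parity of D, and c = (b^2 - D)/(4a) must be an integer >= a.
Enumerate a = 1..24, b in [-a, a]:
  a=1: (1, 1, 452)  [1]
  a=2: (2, -1, 226), (2, 1, 226)  [2]
  a=3: none
  a=4: (4, -1, 113), (4, 1, 113)  [2]
  a=5..7: none
  a=8: (8, -7, 58), (8, 7, 58)  [2]
  a=9..12: none
  a=13: (13, 13, 38)  [1]
  a=14..15: none
  a=16: (16, -7, 29), (16, 7, 29)  [2]
  a=17..18: none
  a=19: (19, -13, 26), (19, 13, 26)  [2]
  a=20..24: none
Total reduced forms: 1 + 2 + 2 + 2 + 1 + 2 + 2 = 12
h = 12

12


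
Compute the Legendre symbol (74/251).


p = 251 is prime, so compute (74/251) with the reciprocity algorithm (Jacobi-symbol steps: pull out 2s via (2/n), flip via reciprocity, reduce):
  pull out 2: (2/251) = -1  (since 251 mod 8 = 3)
  reciprocity: (37/251) -> +(251/37)
  reduce: (29/37)
  reciprocity: (29/37) -> +(37/29)
  reduce: (8/29)
  pull out 2: (2/29) = -1  (since 29 mod 8 = 5)
  pull out 2: (2/29) = -1  (since 29 mod 8 = 5)
  pull out 2: (2/29) = -1  (since 29 mod 8 = 5)
  (1/29) = 1
Product of signs = 1
(74/251) = 1

1


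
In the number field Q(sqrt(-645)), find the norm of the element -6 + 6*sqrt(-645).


N(a + b*sqrt(d)) = a^2 - d*b^2
= (-6)^2 - (-645)*(6)^2
= 36 + 23220
= 23256

23256


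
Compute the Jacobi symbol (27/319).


Compute (27/319) via quadratic reciprocity:
  reciprocity: (27/319) -> -(319/27)
  reduce: (22/27)
  pull out 2: (2/27) = -1  (since 27 mod 8 = 3)
  reciprocity: (11/27) -> -(27/11)
  reduce: (5/11)
  reciprocity: (5/11) -> +(11/5)
  reduce: (1/5)
  (1/5) = 1
Product of signs = -1

-1


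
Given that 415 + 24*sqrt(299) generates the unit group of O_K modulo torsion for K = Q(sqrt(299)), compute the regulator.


epsilon = 415 + 24*sqrt(299)
= 829.9988
R = ln(829.9988)
= 6.7214

6.7214


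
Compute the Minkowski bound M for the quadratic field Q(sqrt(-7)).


d = -7, d mod 4 = 1, so disc(K) = d = -7; |disc(K)| = 7
Imaginary quadratic field, so n = 2, s = r2 = 1, r1 = 0
M = (n!/n^n) * (4/pi)^s * sqrt(|disc(K)|) = (2!/2^2) * (4/pi)^1 * sqrt(7)
= 0.5 * 1.273240 * 2.645751
= 1.6843

1.6843


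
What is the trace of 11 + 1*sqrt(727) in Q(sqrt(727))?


Tr(a + b*sqrt(d)) = (a + b*sqrt(d)) + (a - b*sqrt(d)) = 2a
= 2 * (11)
= 22

22


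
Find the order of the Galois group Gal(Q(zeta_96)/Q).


|Gal(Q(zeta_96)/Q)| = phi(96)
= 32

32


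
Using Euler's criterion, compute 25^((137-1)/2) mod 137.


p = 137 is prime and the exponent is (p-1)/2 = 68, so by Euler's criterion 25^68 = (25/137) = +1 or -1 mod 137.
Compute by square-and-multiply:
  68 = 64 + 4 (binary 1000100)
  Repeated squaring mod 137: 25^1 = 25, 25^2 = 77, 25^4 = 38, 25^8 = 74, 25^16 = 133, 25^32 = 16, 25^64 = 119
  25^68 = 25^64 * 25^4 = 119 * 38 mod 137
    119 * 38 = 4522 = 1 mod 137
  25^68 = 1 mod 137
Result 1: 25 is a quadratic residue mod 137.
25^68 mod 137 = 1

1


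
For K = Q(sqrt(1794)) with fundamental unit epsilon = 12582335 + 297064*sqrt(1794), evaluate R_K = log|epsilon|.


epsilon = 12582335 + 297064*sqrt(1794)
= 2.5165e+07
R = ln(2.5165e+07)
= 17.0410

17.0410


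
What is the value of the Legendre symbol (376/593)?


p = 593 is prime, so compute (376/593) with the reciprocity algorithm (Jacobi-symbol steps: pull out 2s via (2/n), flip via reciprocity, reduce):
  pull out 2: (2/593) = +1  (since 593 mod 8 = 1)
  pull out 2: (2/593) = +1  (since 593 mod 8 = 1)
  pull out 2: (2/593) = +1  (since 593 mod 8 = 1)
  reciprocity: (47/593) -> +(593/47)
  reduce: (29/47)
  reciprocity: (29/47) -> +(47/29)
  reduce: (18/29)
  pull out 2: (2/29) = -1  (since 29 mod 8 = 5)
  reciprocity: (9/29) -> +(29/9)
  reduce: (2/9)
  pull out 2: (2/9) = +1  (since 9 mod 8 = 1)
  (1/9) = 1
Product of signs = -1
(376/593) = -1

-1


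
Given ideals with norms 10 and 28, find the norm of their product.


N(IJ) = N(I) * N(J)
= 10 * 28
= 280

280


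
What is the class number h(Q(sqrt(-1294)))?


K = Q(sqrt(-1294)). d mod 4 = 2, so D = disc(K) = 4d = -5176
h(K) equals the number of primitive reduced positive-definite forms (a, b, c) = a*x^2 + b*x*y + c*y^2 with b^2 - 4ac = D,
where reduced means |b| <= a <= c, with b >= 0 whenever |b| = a or a = c, and primitive means gcd(a, b, c) = 1.
Reduced forces 3a^2 <= |D| = 5176, so 1 <= a <= 41; b must have the parity of D, and c = (b^2 - D)/(4a) must be an integer >= a.
Enumerate a = 1..41, b in [-a, a]:
  a=1: (1, 0, 1294)  [1]
  a=2: (2, 0, 647)  [1]
  a=3..4: none
  a=5: (5, -2, 259), (5, 2, 259)  [2]
  a=6: none
  a=7: (7, -2, 185), (7, 2, 185)  [2]
  a=8..9: none
  a=10: (10, -8, 131), (10, 8, 131)  [2]
  a=11: (11, -4, 118), (11, 4, 118)  [2]
  a=12..13: none
  a=14: (14, -12, 95), (14, 12, 95)  [2]
  a=15..16: none
  a=17: (17, -14, 79), (17, 14, 79)  [2]
  a=18: none
  a=19: (19, -12, 70), (19, 12, 70)  [2]
  a=20..21: none
  a=22: (22, -4, 59), (22, 4, 59)  [2]
  a=23..24: none
  a=25: (25, -18, 55), (25, 18, 55)  [2]
  a=26..30: none
  a=31: (31, -30, 49), (31, 30, 49)  [2]
  a=32..33: none
  a=34: (34, -20, 41), (34, 20, 41)  [2]
  a=35: (35, -12, 38), (35, -2, 37), (35, 2, 37), (35, 12, 38)  [4]
  a=36..41: none
Total reduced forms: 1 + 1 + 2 + 2 + 2 + 2 + 2 + 2 + 2 + 2 + 2 + 2 + 2 + 4 = 28
h = 28

28


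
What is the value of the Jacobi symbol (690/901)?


Compute (690/901) via quadratic reciprocity:
  pull out 2: (2/901) = -1  (since 901 mod 8 = 5)
  reciprocity: (345/901) -> +(901/345)
  reduce: (211/345)
  reciprocity: (211/345) -> +(345/211)
  reduce: (134/211)
  pull out 2: (2/211) = -1  (since 211 mod 8 = 3)
  reciprocity: (67/211) -> -(211/67)
  reduce: (10/67)
  pull out 2: (2/67) = -1  (since 67 mod 8 = 3)
  reciprocity: (5/67) -> +(67/5)
  reduce: (2/5)
  pull out 2: (2/5) = -1  (since 5 mod 8 = 5)
  (1/5) = 1
Product of signs = -1

-1


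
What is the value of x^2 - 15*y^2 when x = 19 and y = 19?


x^2 - d*y^2
= 19^2 - 15*19^2
= 361 - 5415
= -5054

-5054


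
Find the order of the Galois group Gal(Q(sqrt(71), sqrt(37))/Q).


The 2 square roots of distinct primes are multiplicatively independent over Q,
so [K:Q] = 2^2 and Gal(K/Q) is isomorphic to (Z/2Z)^2.
|Gal| = 2^2 = 4

4


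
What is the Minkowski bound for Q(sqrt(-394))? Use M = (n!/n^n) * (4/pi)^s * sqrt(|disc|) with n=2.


d = -394, d mod 4 = 2, so disc(K) = 4d = -1576; |disc(K)| = 1576
Imaginary quadratic field, so n = 2, s = r2 = 1, r1 = 0
M = (n!/n^n) * (4/pi)^s * sqrt(|disc(K)|) = (2!/2^2) * (4/pi)^1 * sqrt(1576)
= 0.5 * 1.273240 * 39.698866
= 25.2731

25.2731


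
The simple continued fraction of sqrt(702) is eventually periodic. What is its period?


Run the CF algorithm for sqrt(702).
a_0 = floor(sqrt(702)) = 26; set m_0=0, q_0=1.
Recurrence: m' = q*a - m,  q' = (d - m'^2)/q,  a' = floor((a_0 + m')/q').
  step 1: m=26, q=26, a=2
  step 2: m=26, q=1, a=52
a_2 = 2*a_0 = 52, so the period closes here.
sqrt(702) = [26; 2, 52]
Period length = 2

2


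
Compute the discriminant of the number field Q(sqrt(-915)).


For K = Q(sqrt(d)) with d squarefree: disc(K) = d if d = 1 mod 4, and disc(K) = 4d if d = 2 or 3 mod 4.
Here d = -915, and d mod 4 = 1.
d = 1 mod 4 (O_K = Z[(1+sqrt(d))/2]), so disc(K) = d = -915

-915


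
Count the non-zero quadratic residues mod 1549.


For prime p, the number of non-zero quadratic residues is (p-1)/2.
= (1549-1)/2
= 774

774


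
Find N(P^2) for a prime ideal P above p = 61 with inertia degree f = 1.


N(P^a) = p^(a*f)
= 61^(2*1)
= 61^2
= 3721

3721


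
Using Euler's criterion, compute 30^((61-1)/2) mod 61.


p = 61 is prime and the exponent is (p-1)/2 = 30, so by Euler's criterion 30^30 = (30/61) = +1 or -1 mod 61.
Compute by square-and-multiply:
  30 = 16 + 8 + 4 + 2 (binary 11110)
  Repeated squaring mod 61: 30^1 = 30, 30^2 = 46, 30^4 = 42, 30^8 = 56, 30^16 = 25
  30^30 = 30^16 * 30^8 * 30^4 * 30^2 = 25 * 56 * 42 * 46 mod 61
    25 * 56 = 1400 = 58 mod 61
    58 * 42 = 2436 = 57 mod 61
    57 * 46 = 2622 = 60 mod 61
  30^30 = 60 mod 61
Result 60 = p - 1 = -1 mod 61: 30 is a quadratic non-residue mod 61. As a residue in [0, p-1] the value is 60.
30^30 mod 61 = 60

60


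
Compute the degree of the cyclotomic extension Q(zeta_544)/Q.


The degree equals Euler's totient phi(544).
544 = 2^5 * 17
phi(544) = 256

256


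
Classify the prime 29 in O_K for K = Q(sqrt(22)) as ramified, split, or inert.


K = Q(sqrt(22)). Since d mod 4 = 2, disc(K) = 88.
Check p | disc: 88 mod 29 = 1.
p does not divide disc. Compute Legendre symbol (d/p):
22^((29-1)/2) mod 29 = 1
(d/p) = 1, so p splits: (p) = P*P' with e=1, f=1, g=2.
Therefore p is split.

split


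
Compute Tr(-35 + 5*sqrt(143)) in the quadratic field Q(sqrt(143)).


Tr(a + b*sqrt(d)) = (a + b*sqrt(d)) + (a - b*sqrt(d)) = 2a
= 2 * (-35)
= -70

-70


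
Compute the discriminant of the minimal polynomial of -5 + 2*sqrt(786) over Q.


The element -5 + 2*sqrt(786) has minimal polynomial:
x^2 + 10*x - 3119
Discriminant = (10)^2 - 4*(-3119)
= 100 + 12476
= 12576

12576


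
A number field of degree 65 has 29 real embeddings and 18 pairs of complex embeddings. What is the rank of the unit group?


By Dirichlet's unit theorem:
rank = r1 + r2 - 1
= 29 + 18 - 1
= 46

46


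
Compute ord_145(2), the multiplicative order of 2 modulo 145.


We want ord_145(2), the smallest k >= 1 with 2^k = 1 mod 145.
n = 145 = 5 * 29, phi(145) = 112; the order divides phi(n).
Divisors of 112: 1, 2, 4, 7, 8, 14, 16, 28, 56, 112
Repeated squaring mod 145: 2^1 = 2, 2^2 = 4, 2^4 = 16, 2^8 = 111, 2^16 = 141, 2^32 = 16, 2^64 = 111
Test divisors in increasing order:
  k=1: 2^1 = 2 mod 145
  k=2: 2^2 = 4 mod 145
  k=4: 2^4 = 16 mod 145
  k=7: 2^7 = 16 * 4 * 2 = 128 mod 145
  k=8: 2^8 = 111 mod 145
  k=14: 2^14 = 111 * 16 * 4 = 144 mod 145
  k=16: 2^16 = 141 mod 145
  k=28: 2^28 = 141 * 111 * 16 = 1 mod 145  <- first divisor giving 1
Order = 28

28


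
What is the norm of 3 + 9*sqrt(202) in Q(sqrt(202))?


N(a + b*sqrt(d)) = a^2 - d*b^2
= (3)^2 - (202)*(9)^2
= 9 - 16362
= -16353

-16353


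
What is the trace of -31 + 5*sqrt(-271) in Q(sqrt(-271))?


Tr(a + b*sqrt(d)) = (a + b*sqrt(d)) + (a - b*sqrt(d)) = 2a
= 2 * (-31)
= -62

-62


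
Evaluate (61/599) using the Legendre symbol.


p = 599 is prime, so compute (61/599) with the reciprocity algorithm (Jacobi-symbol steps: pull out 2s via (2/n), flip via reciprocity, reduce):
  reciprocity: (61/599) -> +(599/61)
  reduce: (50/61)
  pull out 2: (2/61) = -1  (since 61 mod 8 = 5)
  reciprocity: (25/61) -> +(61/25)
  reduce: (11/25)
  reciprocity: (11/25) -> +(25/11)
  reduce: (3/11)
  reciprocity: (3/11) -> -(11/3)
  reduce: (2/3)
  pull out 2: (2/3) = -1  (since 3 mod 8 = 3)
  (1/3) = 1
Product of signs = -1
(61/599) = -1

-1
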